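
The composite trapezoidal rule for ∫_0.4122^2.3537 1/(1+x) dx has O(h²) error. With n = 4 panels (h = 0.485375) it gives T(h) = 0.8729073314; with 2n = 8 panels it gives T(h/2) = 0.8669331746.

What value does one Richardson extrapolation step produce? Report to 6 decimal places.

r = 2: numerator weight 4, denominator 3.
Numerator 4·A(h/2) − A(h) = 4·0.8669331746 − 0.8729073314 = 2.5948253670
Extrapolated: 2.5948253670 / 3 = 0.8649417890
Correction |R − A(h/2)| = 1.991e-03; gap |A(h/2) − A(h)| = 5.974e-03.

0.864942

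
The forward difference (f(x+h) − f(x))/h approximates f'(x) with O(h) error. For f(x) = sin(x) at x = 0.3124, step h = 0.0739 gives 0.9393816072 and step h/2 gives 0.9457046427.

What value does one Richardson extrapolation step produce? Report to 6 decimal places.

Error is O(h^1); halving h shrinks it by 2^1 = 2.
Weighted: 1.8914092854 − 0.9393816072 = 0.9520276782
Divide by 2^1 − 1 = 1.
R = 0.9520276782/1 = 0.9520276782
Correction |R − A(h/2)| = 6.323e-03; gap |A(h/2) − A(h)| = 6.323e-03.

0.952028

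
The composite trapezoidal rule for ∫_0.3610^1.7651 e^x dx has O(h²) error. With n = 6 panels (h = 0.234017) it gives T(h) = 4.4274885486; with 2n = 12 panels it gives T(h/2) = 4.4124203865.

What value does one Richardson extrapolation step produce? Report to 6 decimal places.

r = 2, so 2^r = 4.
4×4.4124203865 − 4.4274885486 = 13.2221929974
Denominator 4 − 1 = 3.
Result: 4.4073976658
Correction |R − A(h/2)| = 5.023e-03; gap |A(h/2) − A(h)| = 1.507e-02.

4.407398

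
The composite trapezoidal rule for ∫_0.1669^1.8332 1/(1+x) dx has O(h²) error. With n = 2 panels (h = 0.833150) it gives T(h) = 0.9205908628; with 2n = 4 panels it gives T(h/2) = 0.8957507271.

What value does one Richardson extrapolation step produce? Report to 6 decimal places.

With r = 2 the leading error scales as h^2, so the weight is 2^2 = 4.
2^2*A(h/2) = 3.5830029084; minus A(h) gives 2.6624120456.
2.6624120456 ÷ 3 = 0.8874706819
Shift from A(h/2): −0.0082800452.

0.887471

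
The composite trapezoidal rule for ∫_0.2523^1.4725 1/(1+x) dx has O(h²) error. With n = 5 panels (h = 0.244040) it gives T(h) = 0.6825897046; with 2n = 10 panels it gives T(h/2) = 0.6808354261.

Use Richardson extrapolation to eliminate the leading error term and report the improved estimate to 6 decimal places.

Leading term ∝ h^2; use weight 4 = 2^2.
4×0.6808354261 − 0.6825897046 = 2.0407519998
Extrapolated: 2.0407519998 / 3 = 0.6802506666
Gap between inputs: 1.754e-03; correction applied: −0.0005847595.

0.680251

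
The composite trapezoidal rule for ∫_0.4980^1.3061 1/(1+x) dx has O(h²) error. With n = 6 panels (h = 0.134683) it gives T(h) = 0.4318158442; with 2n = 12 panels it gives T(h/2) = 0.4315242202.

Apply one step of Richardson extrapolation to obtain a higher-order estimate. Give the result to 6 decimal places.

0.431427

Leading term ∝ h^2; use weight 4 = 2^2.
4·0.4315242202 − 0.4318158442 = 1.2942810366
Divide by 2^2 − 1 = 3.
1.2942810366 ÷ 3 = 0.4314270122
Shift from A(h/2): −0.0000972080.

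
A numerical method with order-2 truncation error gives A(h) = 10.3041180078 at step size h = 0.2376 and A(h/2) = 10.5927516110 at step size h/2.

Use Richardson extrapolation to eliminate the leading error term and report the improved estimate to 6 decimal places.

10.688963

Leading term ∝ h^2; use weight 4 = 2^2.
Difference of the inputs: 10.5927516110 − 10.3041180078 = 0.2886336032
Correction (A(h/2) − A(h))/(4 − 1) = 0.2886336032/3 = 0.0962112011
R = A(h/2) + (A(h/2) − A(h))/3 = 10.5927516110 + 0.0962112011 = 10.6889628121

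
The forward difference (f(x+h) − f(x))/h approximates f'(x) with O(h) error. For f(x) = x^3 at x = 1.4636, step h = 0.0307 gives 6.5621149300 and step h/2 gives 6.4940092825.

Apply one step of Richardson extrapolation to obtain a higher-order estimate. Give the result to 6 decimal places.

The method has order 1: 2^1 = 2.
2^1×A(h/2) = 12.9880185650; minus A(h) gives 6.4259036350.
Denominator 2 − 1 = 1.
Result: 6.4259036350
Gap between inputs: 6.811e-02; correction applied: −0.0681056475.

6.425904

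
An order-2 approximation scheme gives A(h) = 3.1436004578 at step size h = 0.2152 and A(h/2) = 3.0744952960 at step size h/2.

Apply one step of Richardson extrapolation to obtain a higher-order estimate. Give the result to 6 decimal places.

3.051460

Method order is 2; weight 2^2 = 4.
Difference of the inputs: 3.0744952960 − 3.1436004578 = -0.0691051618
Divide by 2^2 − 1 = 3: (-0.0691051618)/3 = -0.0230350539
R = A(h/2) + (A(h/2) − A(h))/3 = 3.0744952960 − 0.0230350539 = 3.0514602421
Correction |R − A(h/2)| = 2.304e-02; gap |A(h/2) − A(h)| = 6.911e-02.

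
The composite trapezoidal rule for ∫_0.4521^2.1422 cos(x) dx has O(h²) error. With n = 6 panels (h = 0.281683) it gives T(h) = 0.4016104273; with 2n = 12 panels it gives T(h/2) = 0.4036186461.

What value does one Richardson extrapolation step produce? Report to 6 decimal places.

0.404288

Method order is 2; weight 2^2 = 4.
Numerator 4*A(h/2) − A(h) = 4*0.4036186461 − 0.4016104273 = 1.2128641571
Denominator 4 − 1 = 3.
Extrapolated: 1.2128641571 / 3 = 0.4042880524
Shift from A(h/2): +0.0006694063.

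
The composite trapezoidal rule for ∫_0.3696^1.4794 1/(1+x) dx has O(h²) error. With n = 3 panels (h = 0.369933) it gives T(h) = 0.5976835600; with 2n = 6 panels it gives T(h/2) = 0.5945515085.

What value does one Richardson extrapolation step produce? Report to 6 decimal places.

0.593507

Method order is 2; weight 2^2 = 4.
Weighted: 2.3782060340 − 0.5976835600 = 1.7805224740
Divide by 2^2 − 1 = 3.
Extrapolated: 1.7805224740 / 3 = 0.5935074913
Correction |R − A(h/2)| = 1.044e-03; gap |A(h/2) − A(h)| = 3.132e-03.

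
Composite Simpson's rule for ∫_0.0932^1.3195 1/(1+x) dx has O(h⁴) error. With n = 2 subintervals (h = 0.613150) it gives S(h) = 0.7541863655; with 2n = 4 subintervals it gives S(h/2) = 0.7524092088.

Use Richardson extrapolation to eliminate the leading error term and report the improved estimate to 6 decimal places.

0.752291

r = 4, so 2^r = 16.
Weighted: 12.0385473408 − 0.7541863655 = 11.2843609753
Denominator 16 − 1 = 15.
R = 11.2843609753/15 = 0.7522907317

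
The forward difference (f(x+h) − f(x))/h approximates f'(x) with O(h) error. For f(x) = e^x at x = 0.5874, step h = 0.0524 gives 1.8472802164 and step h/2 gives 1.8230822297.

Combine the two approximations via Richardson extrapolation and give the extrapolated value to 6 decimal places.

1.798884

The method has order 1: 2^1 = 2.
2*1.8230822297 − 1.8472802164 = 1.7988842430
Divide by 2^1 − 1 = 1.
Result: 1.7988842430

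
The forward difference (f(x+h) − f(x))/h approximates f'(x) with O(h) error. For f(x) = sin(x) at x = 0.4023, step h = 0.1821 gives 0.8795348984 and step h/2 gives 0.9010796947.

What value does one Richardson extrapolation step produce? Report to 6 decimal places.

0.922624

r = 1: numerator weight 2, denominator 1.
Weighted: 1.8021593894 − 0.8795348984 = 0.9226244910
Divide by 2^1 − 1 = 1.
0.9226244910 ÷ 1 = 0.9226244910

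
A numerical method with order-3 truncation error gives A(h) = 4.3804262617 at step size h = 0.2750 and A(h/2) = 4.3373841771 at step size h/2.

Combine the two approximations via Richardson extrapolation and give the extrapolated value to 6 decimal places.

4.331235

Method order is 3; weight 2^3 = 8.
8 × 4.3373841771 = 34.6990734168; 34.6990734168 − 4.3804262617 = 30.3186471551
Extrapolated: 30.3186471551 / 7 = 4.3312353079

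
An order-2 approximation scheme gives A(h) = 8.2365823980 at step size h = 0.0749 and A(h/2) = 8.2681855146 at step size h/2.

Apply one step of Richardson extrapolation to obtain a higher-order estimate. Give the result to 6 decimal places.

8.278720

The method has order 2: 2^2 = 4.
4·8.2681855146 = 33.0727420584; subtract 8.2365823980 → 24.8361596604
24.8361596604 ÷ 3 = 8.2787198868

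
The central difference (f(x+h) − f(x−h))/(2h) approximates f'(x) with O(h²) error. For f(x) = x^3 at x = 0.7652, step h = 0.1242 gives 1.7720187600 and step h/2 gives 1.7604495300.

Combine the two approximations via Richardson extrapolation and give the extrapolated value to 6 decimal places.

Method order is 2; weight 2^2 = 4.
2^2*A(h/2) = 7.0417981200; minus A(h) gives 5.2697793600.
5.2697793600 ÷ 3 = 1.7565931200
Shift from A(h/2): −0.0038564100.

1.756593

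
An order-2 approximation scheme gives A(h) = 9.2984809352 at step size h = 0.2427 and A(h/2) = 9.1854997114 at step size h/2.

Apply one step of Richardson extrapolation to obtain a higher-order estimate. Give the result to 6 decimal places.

9.147839

r = 2: numerator weight 4, denominator 3.
2^2×A(h/2) = 36.7419988456; minus A(h) gives 27.4435179104.
R = 27.4435179104/3 = 9.1478393035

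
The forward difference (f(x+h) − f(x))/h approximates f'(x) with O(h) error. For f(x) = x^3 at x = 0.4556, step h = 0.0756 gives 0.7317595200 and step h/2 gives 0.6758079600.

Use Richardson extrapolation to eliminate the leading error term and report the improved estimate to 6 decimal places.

r = 1, so 2^r = 2.
2*0.6758079600 − 0.7317595200 = 0.6198564000
0.6198564000 ÷ 1 = 0.6198564000

0.619856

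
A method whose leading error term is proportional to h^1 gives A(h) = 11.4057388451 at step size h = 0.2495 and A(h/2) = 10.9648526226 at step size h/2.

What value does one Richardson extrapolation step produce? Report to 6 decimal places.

10.523966

Method order is 1; weight 2^1 = 2.
Weighted: 21.9297052452 − 11.4057388451 = 10.5239664001
10.5239664001 ÷ 1 = 10.5239664001
Shift from A(h/2): −0.4408862225.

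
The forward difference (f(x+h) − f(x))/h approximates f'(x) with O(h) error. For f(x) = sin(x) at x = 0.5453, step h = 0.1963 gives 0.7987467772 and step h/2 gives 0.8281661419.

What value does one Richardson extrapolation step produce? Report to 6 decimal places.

0.857586

Method order is 1; weight 2^1 = 2.
Difference of the inputs: 0.8281661419 − 0.7987467772 = 0.0294193647
Divide by 2^1 − 1 = 1: 0.0294193647/1 = 0.0294193647
R = A(h/2) + (A(h/2) − A(h))/1 = 0.8281661419 + 0.0294193647 = 0.8575855066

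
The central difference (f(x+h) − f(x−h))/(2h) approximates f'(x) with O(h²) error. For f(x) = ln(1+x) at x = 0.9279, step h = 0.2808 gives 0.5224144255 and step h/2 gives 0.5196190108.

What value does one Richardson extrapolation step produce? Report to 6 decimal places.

0.518687

The method has order 2: 2^2 = 4.
4*0.5196190108 = 2.0784760432; 2.0784760432 − 0.5224144255 = 1.5560616177
(4*0.5196190108 − 0.5224144255)/(4 − 1) = 0.5186872059
Shift from A(h/2): −0.0009318049.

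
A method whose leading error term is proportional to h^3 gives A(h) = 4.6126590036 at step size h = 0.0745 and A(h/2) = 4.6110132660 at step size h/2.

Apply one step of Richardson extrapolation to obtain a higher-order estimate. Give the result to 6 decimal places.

4.610778

Method order is 3; weight 2^3 = 8.
Weighted: 36.8881061280 − 4.6126590036 = 32.2754471244
32.2754471244 ÷ 7 = 4.6107781606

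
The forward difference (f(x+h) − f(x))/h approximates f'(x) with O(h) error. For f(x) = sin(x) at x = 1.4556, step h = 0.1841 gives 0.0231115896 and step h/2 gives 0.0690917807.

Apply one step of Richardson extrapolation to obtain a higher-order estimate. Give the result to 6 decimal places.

Leading term ∝ h^1; use weight 2 = 2^1.
Numerator 2 × A(h/2) − A(h) = 2 × 0.0690917807 − 0.0231115896 = 0.1150719718
0.1150719718 ÷ 1 = 0.1150719718

0.115072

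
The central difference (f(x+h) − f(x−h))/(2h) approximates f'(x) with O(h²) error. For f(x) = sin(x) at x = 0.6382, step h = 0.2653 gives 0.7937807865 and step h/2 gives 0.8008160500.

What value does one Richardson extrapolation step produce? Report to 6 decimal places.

The method has order 2: 2^2 = 4.
A(h/2) − A(h) = 0.8008160500 − 0.7937807865 = 0.0070352635
Divide by 2^2 − 1 = 3: 0.0070352635/3 = 0.0023450878
R = A(h/2) + (A(h/2) − A(h))/3 = 0.8008160500 + 0.0023450878 = 0.8031611378
Gap between inputs: 7.035e-03; correction applied: +0.0023450878.

0.803161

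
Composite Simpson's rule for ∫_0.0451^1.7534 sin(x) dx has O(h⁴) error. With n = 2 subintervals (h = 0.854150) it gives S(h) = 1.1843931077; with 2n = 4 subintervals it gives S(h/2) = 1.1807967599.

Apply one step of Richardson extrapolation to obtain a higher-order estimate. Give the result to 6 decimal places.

Method order is 4; weight 2^4 = 16.
16 × 1.1807967599 = 18.8927481584; 18.8927481584 − 1.1843931077 = 17.7083550507
17.7083550507 ÷ 15 = 1.1805570034

1.180557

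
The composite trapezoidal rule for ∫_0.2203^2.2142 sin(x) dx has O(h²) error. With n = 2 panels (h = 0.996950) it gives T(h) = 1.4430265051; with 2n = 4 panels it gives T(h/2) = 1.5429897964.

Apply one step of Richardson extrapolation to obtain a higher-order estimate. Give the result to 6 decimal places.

1.576311

The method has order 2: 2^2 = 4.
Numerator 4 × A(h/2) − A(h) = 4 × 1.5429897964 − 1.4430265051 = 4.7289326805
Divide by 2^2 − 1 = 3.
So the Richardson estimate is 1.5763108935.
Gap between inputs: 9.996e-02; correction applied: +0.0333210971.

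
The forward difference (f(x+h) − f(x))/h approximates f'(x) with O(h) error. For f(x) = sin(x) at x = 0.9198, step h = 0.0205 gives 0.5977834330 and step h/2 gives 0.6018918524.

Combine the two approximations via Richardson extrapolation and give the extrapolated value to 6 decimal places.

With r = 1 the leading error scales as h^1, so the weight is 2^1 = 2.
Difference of the inputs: 0.6018918524 − 0.5977834330 = 0.0041084194
Correction (A(h/2) − A(h))/(2 − 1) = 0.0041084194/1 = 0.0041084194
R = 0.6018918524 + 0.0041084194 = 0.6060002718

0.606000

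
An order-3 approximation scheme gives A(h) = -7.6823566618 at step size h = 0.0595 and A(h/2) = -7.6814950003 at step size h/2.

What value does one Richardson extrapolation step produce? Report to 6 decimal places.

-7.681372

Method order is 3; weight 2^3 = 8.
8*(-7.6814950003) = -61.4519600024; subtract (-7.6823566618) → -53.7696033406
(8*(-7.6814950003) − (-7.6823566618))/(8 − 1) = -7.6813719058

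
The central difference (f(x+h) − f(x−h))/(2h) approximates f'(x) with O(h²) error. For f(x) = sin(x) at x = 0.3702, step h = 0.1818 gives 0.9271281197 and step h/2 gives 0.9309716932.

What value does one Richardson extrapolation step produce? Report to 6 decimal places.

With r = 2 the leading error scales as h^2, so the weight is 2^2 = 4.
4×0.9309716932 = 3.7238867728; 3.7238867728 − 0.9271281197 = 2.7967586531
Denominator 4 − 1 = 3.
Extrapolated: 2.7967586531 / 3 = 0.9322528844

0.932253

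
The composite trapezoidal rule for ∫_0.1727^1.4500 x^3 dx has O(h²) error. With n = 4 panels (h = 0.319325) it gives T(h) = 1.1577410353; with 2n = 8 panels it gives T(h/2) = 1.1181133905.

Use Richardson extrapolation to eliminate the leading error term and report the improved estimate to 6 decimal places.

Leading term ∝ h^2; use weight 4 = 2^2.
Numerator 4*A(h/2) − A(h) = 4*1.1181133905 − 1.1577410353 = 3.3147125267
(4*1.1181133905 − 1.1577410353)/(4 − 1) = 1.1049041756
Shift from A(h/2): −0.0132092149.

1.104904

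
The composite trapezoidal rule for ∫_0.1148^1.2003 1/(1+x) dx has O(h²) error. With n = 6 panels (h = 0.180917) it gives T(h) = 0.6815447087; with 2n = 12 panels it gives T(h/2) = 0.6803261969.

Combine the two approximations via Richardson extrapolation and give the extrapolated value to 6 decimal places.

With r = 2 the leading error scales as h^2, so the weight is 2^2 = 4.
Weighted: 2.7213047876 − 0.6815447087 = 2.0397600789
(4×0.6803261969 − 0.6815447087)/(4 − 1) = 0.6799200263
Correction |R − A(h/2)| = 4.062e-04; gap |A(h/2) − A(h)| = 1.219e-03.

0.679920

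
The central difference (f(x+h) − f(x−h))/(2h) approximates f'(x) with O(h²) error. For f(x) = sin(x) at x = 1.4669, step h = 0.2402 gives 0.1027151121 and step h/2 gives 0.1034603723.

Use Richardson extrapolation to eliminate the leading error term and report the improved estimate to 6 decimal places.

0.103709

Order 2 gives 2^r = 4 and 2^r − 1 = 3.
2^2*A(h/2) = 0.4138414892; minus A(h) gives 0.3111263771.
Divide by 2^2 − 1 = 3.
Extrapolated: 0.3111263771 / 3 = 0.1037087924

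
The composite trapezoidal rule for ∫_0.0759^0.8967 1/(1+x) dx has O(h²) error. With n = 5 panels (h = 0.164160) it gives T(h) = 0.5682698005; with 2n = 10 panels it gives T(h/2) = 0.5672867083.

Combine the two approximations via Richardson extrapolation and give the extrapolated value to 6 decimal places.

r = 2: numerator weight 4, denominator 3.
4×0.5672867083 − 0.5682698005 = 1.7008770327
R = 1.7008770327/3 = 0.5669590109
Gap between inputs: 9.831e-04; correction applied: −0.0003276974.

0.566959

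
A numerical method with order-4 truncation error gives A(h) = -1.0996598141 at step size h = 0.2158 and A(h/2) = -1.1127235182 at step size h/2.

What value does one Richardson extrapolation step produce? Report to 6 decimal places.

-1.113594

With r = 4 the leading error scales as h^4, so the weight is 2^4 = 16.
Top: 16(-1.1127235182) − (-1.0996598141) = -16.7039164771
Denominator 16 − 1 = 15.
R = (-16.7039164771)/15 = -1.1135944318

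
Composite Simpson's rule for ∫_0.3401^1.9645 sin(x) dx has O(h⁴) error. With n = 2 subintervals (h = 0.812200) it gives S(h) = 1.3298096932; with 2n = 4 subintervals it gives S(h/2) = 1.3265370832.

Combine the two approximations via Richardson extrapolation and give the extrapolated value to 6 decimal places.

The method has order 4: 2^4 = 16.
Top: 16(1.3265370832) − (1.3298096932) = 19.8947836380
Divide by 2^4 − 1 = 15.
Extrapolated: 19.8947836380 / 15 = 1.3263189092
Shift from A(h/2): −0.0002181740.

1.326319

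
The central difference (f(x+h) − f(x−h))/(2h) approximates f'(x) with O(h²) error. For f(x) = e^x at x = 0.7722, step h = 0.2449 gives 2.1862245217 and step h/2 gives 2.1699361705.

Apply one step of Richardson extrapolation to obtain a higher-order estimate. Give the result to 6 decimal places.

Method order is 2; weight 2^2 = 4.
4 × 2.1699361705 − 2.1862245217 = 6.4935201603
Divide by 2^2 − 1 = 3.
Extrapolated: 6.4935201603 / 3 = 2.1645067201

2.164507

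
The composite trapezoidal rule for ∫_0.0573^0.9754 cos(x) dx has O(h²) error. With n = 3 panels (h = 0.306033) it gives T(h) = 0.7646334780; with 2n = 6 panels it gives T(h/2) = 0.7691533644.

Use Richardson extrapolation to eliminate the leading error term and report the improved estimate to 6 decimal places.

Leading term ∝ h^2; use weight 4 = 2^2.
A(h/2) − A(h) = 0.7691533644 − 0.7646334780 = 0.0045198864
Divide by 2^2 − 1 = 3: 0.0045198864/3 = 0.0015066288
R = 0.7691533644 + 0.0015066288 = 0.7706599932

0.770660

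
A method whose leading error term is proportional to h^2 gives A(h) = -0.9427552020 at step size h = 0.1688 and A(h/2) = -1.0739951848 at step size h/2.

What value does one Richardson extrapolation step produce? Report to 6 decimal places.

With r = 2 the leading error scales as h^2, so the weight is 2^2 = 4.
4 × (-1.0739951848) = -4.2959807392; subtract (-0.9427552020) → -3.3532255372
(-3.3532255372) ÷ 3 = -1.1177418457

-1.117742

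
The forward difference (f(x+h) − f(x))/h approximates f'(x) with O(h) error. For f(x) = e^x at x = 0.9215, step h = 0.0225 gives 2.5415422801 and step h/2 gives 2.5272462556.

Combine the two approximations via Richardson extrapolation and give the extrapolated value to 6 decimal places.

2.512950

The method has order 1: 2^1 = 2.
2*2.5272462556 − 2.5415422801 = 2.5129502311
Extrapolated: 2.5129502311 / 1 = 2.5129502311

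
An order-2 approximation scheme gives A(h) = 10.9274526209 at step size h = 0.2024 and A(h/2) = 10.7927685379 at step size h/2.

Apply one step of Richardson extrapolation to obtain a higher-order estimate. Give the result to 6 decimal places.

Error is O(h^2); halving h shrinks it by 2^2 = 4.
4×10.7927685379 = 43.1710741516; subtract 10.9274526209 → 32.2436215307
32.2436215307 ÷ 3 = 10.7478738436
Shift from A(h/2): −0.0448946943.

10.747874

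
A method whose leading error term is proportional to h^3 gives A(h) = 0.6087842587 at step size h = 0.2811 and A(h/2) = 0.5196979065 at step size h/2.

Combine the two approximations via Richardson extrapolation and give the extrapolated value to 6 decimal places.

Leading term ∝ h^3; use weight 8 = 2^3.
Numerator 8*A(h/2) − A(h) = 8*0.5196979065 − 0.6087842587 = 3.5487989933
Divide by 2^3 − 1 = 7.
(8*0.5196979065 − 0.6087842587)/(8 − 1) = 0.5069712848
Correction |R − A(h/2)| = 1.273e-02; gap |A(h/2) − A(h)| = 8.909e-02.

0.506971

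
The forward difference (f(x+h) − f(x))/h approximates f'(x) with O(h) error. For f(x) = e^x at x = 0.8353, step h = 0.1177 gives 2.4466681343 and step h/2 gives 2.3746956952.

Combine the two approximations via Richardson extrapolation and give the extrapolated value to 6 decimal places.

Method order is 1; weight 2^1 = 2.
2*2.3746956952 = 4.7493913904; 4.7493913904 − 2.4466681343 = 2.3027232561
(2*2.3746956952 − 2.4466681343)/(2 − 1) = 2.3027232561
Shift from A(h/2): −0.0719724391.

2.302723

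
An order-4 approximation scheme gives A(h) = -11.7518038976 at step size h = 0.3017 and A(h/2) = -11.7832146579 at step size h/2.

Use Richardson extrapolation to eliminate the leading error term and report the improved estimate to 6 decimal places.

-11.785309

Order 4 gives 2^r = 16 and 2^r − 1 = 15.
16×(-11.7832146579) = -188.5314345264; (-188.5314345264) − (-11.7518038976) = -176.7796306288
(-176.7796306288) ÷ 15 = -11.7853087086
Correction |R − A(h/2)| = 2.094e-03; gap |A(h/2) − A(h)| = 3.141e-02.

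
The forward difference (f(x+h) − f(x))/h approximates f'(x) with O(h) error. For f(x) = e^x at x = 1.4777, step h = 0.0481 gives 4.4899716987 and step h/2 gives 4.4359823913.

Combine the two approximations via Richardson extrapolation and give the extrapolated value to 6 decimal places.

Order 1 gives 2^r = 2 and 2^r − 1 = 1.
2^1 × A(h/2) = 8.8719647826; minus A(h) gives 4.3819930839.
(2 × 4.4359823913 − 4.4899716987)/(2 − 1) = 4.3819930839
Shift from A(h/2): −0.0539893074.

4.381993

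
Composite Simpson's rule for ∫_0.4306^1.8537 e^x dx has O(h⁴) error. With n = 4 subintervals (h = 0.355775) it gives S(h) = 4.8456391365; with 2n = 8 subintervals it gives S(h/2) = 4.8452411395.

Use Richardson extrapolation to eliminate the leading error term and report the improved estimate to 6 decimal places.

r = 4: numerator weight 16, denominator 15.
Weighted: 77.5238582320 − 4.8456391365 = 72.6782190955
Divide by 2^4 − 1 = 15.
Result: 4.8452146064
Correction |R − A(h/2)| = 2.653e-05; gap |A(h/2) − A(h)| = 3.980e-04.

4.845215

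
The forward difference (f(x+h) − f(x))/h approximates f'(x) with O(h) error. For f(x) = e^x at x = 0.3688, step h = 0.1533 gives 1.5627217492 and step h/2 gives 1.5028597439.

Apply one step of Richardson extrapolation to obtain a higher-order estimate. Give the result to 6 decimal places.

1.442998

r = 1: numerator weight 2, denominator 1.
2^1·A(h/2) = 3.0057194878; minus A(h) gives 1.4429977386.
(2·1.5028597439 − 1.5627217492)/(2 − 1) = 1.4429977386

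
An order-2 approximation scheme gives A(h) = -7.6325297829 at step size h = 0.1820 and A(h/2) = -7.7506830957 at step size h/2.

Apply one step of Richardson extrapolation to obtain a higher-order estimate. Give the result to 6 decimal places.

Error is O(h^2); halving h shrinks it by 2^2 = 4.
4*(-7.7506830957) = -31.0027323828; (-31.0027323828) − (-7.6325297829) = -23.3702025999
R = (-23.3702025999)/3 = -7.7900675333

-7.790068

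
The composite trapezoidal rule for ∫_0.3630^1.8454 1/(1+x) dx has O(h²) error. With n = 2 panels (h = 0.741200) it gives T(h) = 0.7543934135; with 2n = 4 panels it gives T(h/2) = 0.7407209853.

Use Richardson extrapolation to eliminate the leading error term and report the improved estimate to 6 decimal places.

0.736164

The method has order 2: 2^2 = 4.
A(h/2) − A(h) = 0.7407209853 − 0.7543934135 = -0.0136724282
Divide by 2^2 − 1 = 3: (-0.0136724282)/3 = -0.0045574761
R = 0.7407209853 − 0.0045574761 = 0.7361635092
Correction |R − A(h/2)| = 4.557e-03; gap |A(h/2) − A(h)| = 1.367e-02.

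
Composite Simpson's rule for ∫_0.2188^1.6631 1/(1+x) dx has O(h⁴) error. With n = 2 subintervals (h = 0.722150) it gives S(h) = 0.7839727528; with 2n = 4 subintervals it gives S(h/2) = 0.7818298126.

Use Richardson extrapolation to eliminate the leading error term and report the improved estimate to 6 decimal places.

0.781687

Leading term ∝ h^4; use weight 16 = 2^4.
Numerator 16 × A(h/2) − A(h) = 16 × 0.7818298126 − 0.7839727528 = 11.7253042488
Denominator 16 − 1 = 15.
Extrapolated: 11.7253042488 / 15 = 0.7816869499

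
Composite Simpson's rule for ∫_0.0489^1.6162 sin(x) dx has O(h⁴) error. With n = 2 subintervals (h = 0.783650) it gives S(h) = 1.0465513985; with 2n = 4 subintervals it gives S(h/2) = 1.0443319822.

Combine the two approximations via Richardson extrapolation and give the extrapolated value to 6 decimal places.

1.044184

Order 4 gives 2^r = 16 and 2^r − 1 = 15.
A(h/2) − A(h) = 1.0443319822 − 1.0465513985 = -0.0022194163
Correction (A(h/2) − A(h))/(16 − 1) = (-0.0022194163)/15 = -0.0001479611
R = 1.0443319822 − 0.0001479611 = 1.0441840211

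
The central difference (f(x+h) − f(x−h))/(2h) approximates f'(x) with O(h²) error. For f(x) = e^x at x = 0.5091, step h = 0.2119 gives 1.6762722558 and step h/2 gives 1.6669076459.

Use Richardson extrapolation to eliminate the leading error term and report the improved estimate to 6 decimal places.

1.663786

Leading term ∝ h^2; use weight 4 = 2^2.
Top: 4(1.6669076459) − (1.6762722558) = 4.9913583278
Divide by 2^2 − 1 = 3.
(4×1.6669076459 − 1.6762722558)/(4 − 1) = 1.6637861093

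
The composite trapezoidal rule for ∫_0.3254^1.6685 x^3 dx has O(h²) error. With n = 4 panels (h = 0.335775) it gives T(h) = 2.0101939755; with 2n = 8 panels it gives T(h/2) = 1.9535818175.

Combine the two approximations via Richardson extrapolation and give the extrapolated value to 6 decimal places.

1.934711

Order 2 gives 2^r = 4 and 2^r − 1 = 3.
Top: 4(1.9535818175) − (2.0101939755) = 5.8041332945
Divide by 2^2 − 1 = 3.
R = 5.8041332945/3 = 1.9347110982
Correction |R − A(h/2)| = 1.887e-02; gap |A(h/2) − A(h)| = 5.661e-02.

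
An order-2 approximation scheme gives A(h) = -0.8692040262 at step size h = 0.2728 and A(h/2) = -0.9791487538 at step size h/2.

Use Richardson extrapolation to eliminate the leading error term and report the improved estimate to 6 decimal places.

-1.015797

Order 2 gives 2^r = 4 and 2^r − 1 = 3.
Difference of the inputs: -0.9791487538 − (-0.8692040262) = -0.1099447276
Divide by 2^2 − 1 = 3: (-0.1099447276)/3 = -0.0366482425
R = A(h/2) + (A(h/2) − A(h))/3 = -0.9791487538 − 0.0366482425 = -1.0157969963
Gap between inputs: 1.099e-01; correction applied: −0.0366482425.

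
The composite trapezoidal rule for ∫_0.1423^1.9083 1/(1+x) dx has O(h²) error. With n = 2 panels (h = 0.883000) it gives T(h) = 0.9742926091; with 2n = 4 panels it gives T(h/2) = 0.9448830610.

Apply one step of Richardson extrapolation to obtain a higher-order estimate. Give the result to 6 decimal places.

0.935080

Error is O(h^2); halving h shrinks it by 2^2 = 4.
4·0.9448830610 − 0.9742926091 = 2.8052396349
Divide by 2^2 − 1 = 3.
(4·0.9448830610 − 0.9742926091)/(4 − 1) = 0.9350798783
Gap between inputs: 2.941e-02; correction applied: −0.0098031827.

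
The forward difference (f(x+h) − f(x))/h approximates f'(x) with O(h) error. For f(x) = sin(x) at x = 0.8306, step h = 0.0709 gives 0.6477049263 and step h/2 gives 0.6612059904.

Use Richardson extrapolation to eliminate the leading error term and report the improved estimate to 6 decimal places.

r = 1, so 2^r = 2.
2×0.6612059904 = 1.3224119808; 1.3224119808 − 0.6477049263 = 0.6747070545
Divide by 2^1 − 1 = 1.
0.6747070545 ÷ 1 = 0.6747070545
Gap between inputs: 1.350e-02; correction applied: +0.0135010641.

0.674707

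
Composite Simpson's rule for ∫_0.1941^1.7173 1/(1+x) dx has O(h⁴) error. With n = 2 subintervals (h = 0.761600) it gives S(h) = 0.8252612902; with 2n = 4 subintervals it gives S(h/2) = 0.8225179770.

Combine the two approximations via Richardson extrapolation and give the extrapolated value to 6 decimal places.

0.822335

Leading term ∝ h^4; use weight 16 = 2^4.
2^4 × A(h/2) = 13.1602876320; minus A(h) gives 12.3350263418.
Divide by 2^4 − 1 = 15.
Result: 0.8223350895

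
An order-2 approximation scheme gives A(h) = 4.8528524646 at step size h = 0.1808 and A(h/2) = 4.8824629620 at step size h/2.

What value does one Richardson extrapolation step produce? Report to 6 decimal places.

4.892333

Method order is 2; weight 2^2 = 4.
Difference of the inputs: 4.8824629620 − 4.8528524646 = 0.0296104974
Correction (A(h/2) − A(h))/(4 − 1) = 0.0296104974/3 = 0.0098701658
R = A(h/2) + (A(h/2) − A(h))/3 = 4.8824629620 + 0.0098701658 = 4.8923331278
Shift from A(h/2): +0.0098701658.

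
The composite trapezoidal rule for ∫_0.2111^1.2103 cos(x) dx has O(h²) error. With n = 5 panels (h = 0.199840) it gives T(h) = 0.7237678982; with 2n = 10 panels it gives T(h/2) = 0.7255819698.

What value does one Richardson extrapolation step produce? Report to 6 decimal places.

0.726187

r = 2: numerator weight 4, denominator 3.
Top: 4(0.7255819698) − (0.7237678982) = 2.1785599810
Divide by 2^2 − 1 = 3.
(4*0.7255819698 − 0.7237678982)/(4 − 1) = 0.7261866603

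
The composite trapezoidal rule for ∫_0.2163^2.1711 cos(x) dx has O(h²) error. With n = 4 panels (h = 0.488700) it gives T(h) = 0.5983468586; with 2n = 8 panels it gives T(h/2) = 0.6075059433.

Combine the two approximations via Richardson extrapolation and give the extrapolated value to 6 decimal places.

r = 2: numerator weight 4, denominator 3.
Difference of the inputs: 0.6075059433 − 0.5983468586 = 0.0091590847
Divide by 2^2 − 1 = 3: 0.0091590847/3 = 0.0030530282
R = A(h/2) + (A(h/2) − A(h))/3 = 0.6075059433 + 0.0030530282 = 0.6105589715
Gap between inputs: 9.159e-03; correction applied: +0.0030530282.

0.610559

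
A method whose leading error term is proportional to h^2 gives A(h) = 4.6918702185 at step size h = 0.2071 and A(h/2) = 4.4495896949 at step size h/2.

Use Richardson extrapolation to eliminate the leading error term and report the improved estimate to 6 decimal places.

4.368830

Leading term ∝ h^2; use weight 4 = 2^2.
Top: 4(4.4495896949) − (4.6918702185) = 13.1064885611
Divide by 2^2 − 1 = 3.
(4*4.4495896949 − 4.6918702185)/(4 − 1) = 4.3688295204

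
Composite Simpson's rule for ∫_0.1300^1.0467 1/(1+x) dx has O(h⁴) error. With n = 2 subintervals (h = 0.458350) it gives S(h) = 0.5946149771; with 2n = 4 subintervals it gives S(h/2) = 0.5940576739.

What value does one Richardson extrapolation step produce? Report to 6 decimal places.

The method has order 4: 2^4 = 16.
Weighted: 9.5049227824 − 0.5946149771 = 8.9103078053
Extrapolated: 8.9103078053 / 15 = 0.5940205204
Gap between inputs: 5.573e-04; correction applied: −0.0000371535.

0.594021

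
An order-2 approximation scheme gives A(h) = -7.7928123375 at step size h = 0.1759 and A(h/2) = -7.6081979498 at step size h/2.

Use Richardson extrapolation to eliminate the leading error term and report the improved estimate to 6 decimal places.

The method has order 2: 2^2 = 4.
2^2×A(h/2) = -30.4327917992; minus A(h) gives -22.6399794617.
(-22.6399794617) ÷ 3 = -7.5466598206

-7.546660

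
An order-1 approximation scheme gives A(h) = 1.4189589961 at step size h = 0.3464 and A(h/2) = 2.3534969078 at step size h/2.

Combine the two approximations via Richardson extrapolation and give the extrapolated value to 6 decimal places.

Leading term ∝ h^1; use weight 2 = 2^1.
2*2.3534969078 − 1.4189589961 = 3.2880348195
Denominator 2 − 1 = 1.
Result: 3.2880348195
Gap between inputs: 9.345e-01; correction applied: +0.9345379117.

3.288035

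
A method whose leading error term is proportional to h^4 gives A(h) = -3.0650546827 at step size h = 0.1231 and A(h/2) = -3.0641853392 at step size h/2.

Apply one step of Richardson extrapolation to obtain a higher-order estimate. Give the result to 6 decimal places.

-3.064127

Leading term ∝ h^4; use weight 16 = 2^4.
16 × (-3.0641853392) − (-3.0650546827) = -45.9619107445
Denominator 16 − 1 = 15.
Result: -3.0641273830
Gap between inputs: 8.693e-04; correction applied: +0.0000579562.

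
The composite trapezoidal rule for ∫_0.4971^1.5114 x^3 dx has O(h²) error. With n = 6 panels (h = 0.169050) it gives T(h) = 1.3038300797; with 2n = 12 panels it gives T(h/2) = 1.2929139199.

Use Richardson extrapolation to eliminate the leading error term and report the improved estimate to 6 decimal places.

1.289275

With r = 2 the leading error scales as h^2, so the weight is 2^2 = 4.
4 × 1.2929139199 − 1.3038300797 = 3.8678255999
3.8678255999 ÷ 3 = 1.2892752000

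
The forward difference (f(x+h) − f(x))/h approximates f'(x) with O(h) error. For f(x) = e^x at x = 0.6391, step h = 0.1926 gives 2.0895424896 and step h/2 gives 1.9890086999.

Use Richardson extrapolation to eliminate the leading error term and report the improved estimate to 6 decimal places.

1.888475

r = 1: numerator weight 2, denominator 1.
2^1*A(h/2) = 3.9780173998; minus A(h) gives 1.8884749102.
Divide by 2^1 − 1 = 1.
1.8884749102 ÷ 1 = 1.8884749102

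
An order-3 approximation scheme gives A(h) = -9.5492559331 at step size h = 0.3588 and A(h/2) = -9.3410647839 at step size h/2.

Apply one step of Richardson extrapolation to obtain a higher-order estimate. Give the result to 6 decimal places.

Order 3 gives 2^r = 8 and 2^r − 1 = 7.
8 × (-9.3410647839) = -74.7285182712; subtract (-9.5492559331) → -65.1792623381
Divide by 2^3 − 1 = 7.
Result: -9.3113231912

-9.311323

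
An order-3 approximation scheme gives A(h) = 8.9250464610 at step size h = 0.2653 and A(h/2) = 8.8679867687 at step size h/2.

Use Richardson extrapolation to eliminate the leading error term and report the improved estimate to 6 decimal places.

8.859835

r = 3: numerator weight 8, denominator 7.
8·8.8679867687 = 70.9438941496; 70.9438941496 − 8.9250464610 = 62.0188476886
Extrapolated: 62.0188476886 / 7 = 8.8598353841
Correction |R − A(h/2)| = 8.151e-03; gap |A(h/2) − A(h)| = 5.706e-02.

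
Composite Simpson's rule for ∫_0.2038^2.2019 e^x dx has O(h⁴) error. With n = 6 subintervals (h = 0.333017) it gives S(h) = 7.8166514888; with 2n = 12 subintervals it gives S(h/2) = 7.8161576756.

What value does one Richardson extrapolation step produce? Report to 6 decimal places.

r = 4, so 2^r = 16.
16×7.8161576756 − 7.8166514888 = 117.2418713208
Extrapolated: 117.2418713208 / 15 = 7.8161247547
Correction |R − A(h/2)| = 3.292e-05; gap |A(h/2) − A(h)| = 4.938e-04.

7.816125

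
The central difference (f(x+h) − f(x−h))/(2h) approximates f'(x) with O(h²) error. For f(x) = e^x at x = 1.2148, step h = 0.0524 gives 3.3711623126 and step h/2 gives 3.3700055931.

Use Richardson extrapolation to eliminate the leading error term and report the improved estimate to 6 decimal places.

3.369620

Error is O(h^2); halving h shrinks it by 2^2 = 4.
Top: 4(3.3700055931) − (3.3711623126) = 10.1088600598
Denominator 4 − 1 = 3.
10.1088600598 ÷ 3 = 3.3696200199
Shift from A(h/2): −0.0003855732.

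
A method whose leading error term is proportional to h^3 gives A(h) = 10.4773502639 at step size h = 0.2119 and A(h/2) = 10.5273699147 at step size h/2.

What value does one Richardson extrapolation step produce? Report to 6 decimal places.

10.534516

Order 3 gives 2^r = 8 and 2^r − 1 = 7.
Numerator 8×A(h/2) − A(h) = 8×10.5273699147 − 10.4773502639 = 73.7416090537
Denominator 8 − 1 = 7.
Result: 10.5345155791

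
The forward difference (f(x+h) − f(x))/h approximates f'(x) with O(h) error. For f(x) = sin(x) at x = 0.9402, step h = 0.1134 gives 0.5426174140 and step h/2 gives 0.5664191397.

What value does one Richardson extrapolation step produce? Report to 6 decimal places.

r = 1: numerator weight 2, denominator 1.
2^1×A(h/2) = 1.1328382794; minus A(h) gives 0.5902208654.
0.5902208654 ÷ 1 = 0.5902208654

0.590221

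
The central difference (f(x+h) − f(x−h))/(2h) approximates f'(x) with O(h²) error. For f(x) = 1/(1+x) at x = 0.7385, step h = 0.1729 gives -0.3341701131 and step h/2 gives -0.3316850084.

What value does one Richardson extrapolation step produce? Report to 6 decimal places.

-0.330857

Method order is 2; weight 2^2 = 4.
4·(-0.3316850084) = -1.3267400336; (-1.3267400336) − (-0.3341701131) = -0.9925699205
Divide by 2^2 − 1 = 3.
(-0.9925699205) ÷ 3 = -0.3308566402
Shift from A(h/2): +0.0008283682.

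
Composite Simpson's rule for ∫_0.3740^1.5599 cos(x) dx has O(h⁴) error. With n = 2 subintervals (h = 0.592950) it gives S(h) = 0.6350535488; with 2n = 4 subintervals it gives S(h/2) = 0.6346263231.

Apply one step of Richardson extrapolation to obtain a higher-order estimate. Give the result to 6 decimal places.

Order 4 gives 2^r = 16 and 2^r − 1 = 15.
Top: 16(0.6346263231) − (0.6350535488) = 9.5189676208
Divide by 2^4 − 1 = 15.
Extrapolated: 9.5189676208 / 15 = 0.6345978414

0.634598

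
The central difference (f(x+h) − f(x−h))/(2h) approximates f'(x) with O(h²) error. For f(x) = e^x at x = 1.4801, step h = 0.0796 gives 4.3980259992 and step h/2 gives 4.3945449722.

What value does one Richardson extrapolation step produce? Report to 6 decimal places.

Order 2 gives 2^r = 4 and 2^r − 1 = 3.
4*4.3945449722 = 17.5781798888; 17.5781798888 − 4.3980259992 = 13.1801538896
Denominator 4 − 1 = 3.
So the Richardson estimate is 4.3933846299.
Shift from A(h/2): −0.0011603423.

4.393385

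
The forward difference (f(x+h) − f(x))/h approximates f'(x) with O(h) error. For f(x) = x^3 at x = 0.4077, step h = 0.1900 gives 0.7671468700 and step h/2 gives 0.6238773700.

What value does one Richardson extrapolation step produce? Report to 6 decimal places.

0.480608

r = 1: numerator weight 2, denominator 1.
2 × 0.6238773700 = 1.2477547400; subtract 0.7671468700 → 0.4806078700
(2 × 0.6238773700 − 0.7671468700)/(2 − 1) = 0.4806078700
Shift from A(h/2): −0.1432695000.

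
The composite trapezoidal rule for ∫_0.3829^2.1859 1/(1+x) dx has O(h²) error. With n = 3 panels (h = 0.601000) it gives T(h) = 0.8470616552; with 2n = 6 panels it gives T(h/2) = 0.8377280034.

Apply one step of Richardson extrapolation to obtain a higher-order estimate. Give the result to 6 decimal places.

Method order is 2; weight 2^2 = 4.
2^2*A(h/2) = 3.3509120136; minus A(h) gives 2.5038503584.
Divide by 2^2 − 1 = 3.
(4*0.8377280034 − 0.8470616552)/(4 − 1) = 0.8346167861

0.834617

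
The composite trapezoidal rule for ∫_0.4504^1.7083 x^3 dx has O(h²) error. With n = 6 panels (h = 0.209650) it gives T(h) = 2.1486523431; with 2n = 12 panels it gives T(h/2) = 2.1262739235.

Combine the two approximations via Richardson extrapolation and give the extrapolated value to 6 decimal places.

With r = 2 the leading error scales as h^2, so the weight is 2^2 = 4.
A(h/2) − A(h) = 2.1262739235 − 2.1486523431 = -0.0223784196
Divide by 2^2 − 1 = 3: (-0.0223784196)/3 = -0.0074594732
R = 2.1262739235 − 0.0074594732 = 2.1188144503

2.118814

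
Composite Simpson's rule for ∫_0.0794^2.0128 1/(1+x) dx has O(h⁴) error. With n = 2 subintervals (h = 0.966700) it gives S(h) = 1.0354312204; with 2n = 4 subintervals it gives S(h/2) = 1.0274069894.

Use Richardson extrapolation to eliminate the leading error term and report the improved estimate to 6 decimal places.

Method order is 4; weight 2^4 = 16.
Difference of the inputs: 1.0274069894 − 1.0354312204 = -0.0080242310
Divide by 2^4 − 1 = 15: (-0.0080242310)/15 = -0.0005349487
R = 1.0274069894 − 0.0005349487 = 1.0268720407

1.026872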